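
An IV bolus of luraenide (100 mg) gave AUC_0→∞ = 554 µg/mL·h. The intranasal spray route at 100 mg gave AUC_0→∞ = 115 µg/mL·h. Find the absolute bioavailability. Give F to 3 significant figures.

F = (AUC_ev / D_ev) / (AUC_iv / D_iv)
  = (115/100) / (554/100)
  = 1.15 / 5.54 = 0.2076

F = 0.208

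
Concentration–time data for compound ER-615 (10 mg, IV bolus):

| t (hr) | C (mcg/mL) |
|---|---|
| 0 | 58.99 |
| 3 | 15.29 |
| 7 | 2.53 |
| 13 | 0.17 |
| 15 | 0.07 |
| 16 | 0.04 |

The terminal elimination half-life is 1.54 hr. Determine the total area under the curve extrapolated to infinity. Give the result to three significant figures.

AUC = 156 mcg/mL·hr

Trapezoidal AUC_0→16:
  [0→3]: (58.99+15.29)/2 × 3 = 111.42
  [3→7]: (15.29+2.53)/2 × 4 = 35.64
  [7→13]: (2.53+0.17)/2 × 6 = 8.1
  [13→15]: (0.17+0.07)/2 × 2 = 0.24
  [15→16]: (0.07+0.04)/2 × 1 = 0.055
  Sum = 155.455 mcg/mL·hr
k_e = ln2 / t½ = 0.693147 / 1.54 = 0.4501 hr^-1
Extrapolated tail: C_last / k_e = 0.04 / 0.4501 = 0.089
AUC_0→∞ = 155.455 + 0.089 = 155.544 mcg/mL·hr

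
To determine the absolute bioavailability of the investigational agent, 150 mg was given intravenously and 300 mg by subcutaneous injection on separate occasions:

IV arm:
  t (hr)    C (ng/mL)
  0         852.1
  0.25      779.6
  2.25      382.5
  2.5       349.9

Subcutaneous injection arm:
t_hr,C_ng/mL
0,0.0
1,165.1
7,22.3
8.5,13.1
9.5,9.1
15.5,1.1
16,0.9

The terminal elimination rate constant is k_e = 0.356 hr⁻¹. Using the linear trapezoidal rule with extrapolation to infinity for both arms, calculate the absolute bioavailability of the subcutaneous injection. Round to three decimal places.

Trapezoidal AUC_0→2.5 (IV):
  [0→0.25]: (852.1+779.6)/2 × 0.25 = 203.9625
  [0.25→2.25]: (779.6+382.5)/2 × 2 = 1162.1
  [2.25→2.5]: (382.5+349.9)/2 × 0.25 = 91.55
  Sum = 1457.6125 ng/mL·hr
IV tail: 349.9/0.356 = 982.865; AUC_iv,0→∞ = 1457.6125 + 982.865 = 2440.4775 ng/mL·hr
Trapezoidal AUC_0→16 (subcutaneous injection):
  [0→1]: (0.0+165.1)/2 × 1 = 82.55
  [1→7]: (165.1+22.3)/2 × 6 = 562.2
  [7→8.5]: (22.3+13.1)/2 × 1.5 = 26.55
  [8.5→9.5]: (13.1+9.1)/2 × 1 = 11.1
  [9.5→15.5]: (9.1+1.1)/2 × 6 = 30.6
  [15.5→16]: (1.1+0.9)/2 × 0.5 = 0.5
  Sum = 713.5 ng/mL·hr
subcutaneous injection tail: 0.9/0.356 = 2.528; AUC_ev,0→∞ = 713.5 + 2.528 = 716.028 ng/mL·hr
F = (AUC_ev/D_ev)/(AUC_iv/D_iv) = (716.028/300)/(2440.4775/150) = 2.38676/16.26985 = 0.1467

F = 0.147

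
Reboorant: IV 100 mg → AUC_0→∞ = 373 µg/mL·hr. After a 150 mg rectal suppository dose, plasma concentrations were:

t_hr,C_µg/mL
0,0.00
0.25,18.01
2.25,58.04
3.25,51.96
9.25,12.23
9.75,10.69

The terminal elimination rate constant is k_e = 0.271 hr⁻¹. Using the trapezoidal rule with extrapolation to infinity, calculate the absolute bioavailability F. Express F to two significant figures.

F = 0.66

Trapezoidal AUC_0→9.75 (rectal suppository):
  [0→0.25]: (0.00+18.01)/2 × 0.25 = 2.25125
  [0.25→2.25]: (18.01+58.04)/2 × 2 = 76.05
  [2.25→3.25]: (58.04+51.96)/2 × 1 = 55.0
  [3.25→9.25]: (51.96+12.23)/2 × 6 = 192.57
  [9.25→9.75]: (12.23+10.69)/2 × 0.5 = 5.73
  Sum = 331.60125 µg/mL·hr
Tail: C_last/k_e = 10.69/0.271 = 39.446
AUC_0→∞ (rectal suppository) = 331.60125 + 39.446 = 371.04725 µg/mL·hr
F = (AUC_ev/D_ev)/(AUC_iv/D_iv) = (371.04725/150)/(373/100) = 2.47365/3.73 = 0.6632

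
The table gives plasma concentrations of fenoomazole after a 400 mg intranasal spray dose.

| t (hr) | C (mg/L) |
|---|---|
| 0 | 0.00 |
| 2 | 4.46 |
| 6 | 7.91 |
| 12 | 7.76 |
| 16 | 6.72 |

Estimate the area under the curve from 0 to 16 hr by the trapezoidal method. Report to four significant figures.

AUC = 105.2 mg/L·hr

Trapezoidal AUC_0→16:
  [0→2]: (0.00+4.46)/2 × 2 = 4.46
  [2→6]: (4.46+7.91)/2 × 4 = 24.74
  [6→12]: (7.91+7.76)/2 × 6 = 47.01
  [12→16]: (7.76+6.72)/2 × 4 = 28.96
  Sum = 105.17 mg/L·hr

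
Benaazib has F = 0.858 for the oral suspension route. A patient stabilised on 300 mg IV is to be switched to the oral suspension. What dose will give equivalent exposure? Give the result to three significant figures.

For equal systemic exposure: F × D_ev = D_iv
D_ev = D_iv / F = 300 / 0.858 = 349.65 mg

D_oral = 350 mg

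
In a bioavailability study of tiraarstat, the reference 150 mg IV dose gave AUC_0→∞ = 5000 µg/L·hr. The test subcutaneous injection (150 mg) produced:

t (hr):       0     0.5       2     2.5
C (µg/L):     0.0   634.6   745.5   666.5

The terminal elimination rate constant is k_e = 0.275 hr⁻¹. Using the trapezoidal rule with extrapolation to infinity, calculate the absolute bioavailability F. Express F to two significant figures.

F = 0.79

Trapezoidal AUC_0→2.5 (subcutaneous injection):
  [0→0.5]: (0.0+634.6)/2 × 0.5 = 158.65
  [0.5→2]: (634.6+745.5)/2 × 1.5 = 1035.075
  [2→2.5]: (745.5+666.5)/2 × 0.5 = 353.0
  Sum = 1546.725 µg/L·hr
Tail: C_last/k_e = 666.5/0.275 = 2423.636
AUC_0→∞ (subcutaneous injection) = 1546.725 + 2423.636 = 3970.361 µg/L·hr
F = (AUC_ev/D_ev)/(AUC_iv/D_iv) = (3970.361/150)/(5000/150) = 26.4691/33.3333 = 0.7941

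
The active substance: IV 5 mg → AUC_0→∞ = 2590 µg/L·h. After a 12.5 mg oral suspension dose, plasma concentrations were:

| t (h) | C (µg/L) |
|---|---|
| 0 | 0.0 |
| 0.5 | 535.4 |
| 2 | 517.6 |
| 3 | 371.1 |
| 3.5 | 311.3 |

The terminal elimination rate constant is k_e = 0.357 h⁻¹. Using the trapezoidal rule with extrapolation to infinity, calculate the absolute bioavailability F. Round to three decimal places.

F = 0.372

Trapezoidal AUC_0→3.5 (oral suspension):
  [0→0.5]: (0.0+535.4)/2 × 0.5 = 133.85
  [0.5→2]: (535.4+517.6)/2 × 1.5 = 789.75
  [2→3]: (517.6+371.1)/2 × 1 = 444.35
  [3→3.5]: (371.1+311.3)/2 × 0.5 = 170.6
  Sum = 1538.55 µg/L·h
Tail: C_last/k_e = 311.3/0.357 = 871.989
AUC_0→∞ (oral suspension) = 1538.55 + 871.989 = 2410.539 µg/L·h
F = (AUC_ev/D_ev)/(AUC_iv/D_iv) = (2410.539/12.5)/(2590/5) = 192.84312/518 = 0.3723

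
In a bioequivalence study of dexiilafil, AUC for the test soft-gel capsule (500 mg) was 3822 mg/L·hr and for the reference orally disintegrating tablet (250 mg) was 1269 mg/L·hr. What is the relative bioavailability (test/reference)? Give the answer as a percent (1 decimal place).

F_rel = 150.6%

F_rel = (AUC_test/D_test) / (AUC_ref/D_ref)
      = (3822/500) / (1269/250)
      = 7.644 / 5.076 = 1.5059 = 150.59%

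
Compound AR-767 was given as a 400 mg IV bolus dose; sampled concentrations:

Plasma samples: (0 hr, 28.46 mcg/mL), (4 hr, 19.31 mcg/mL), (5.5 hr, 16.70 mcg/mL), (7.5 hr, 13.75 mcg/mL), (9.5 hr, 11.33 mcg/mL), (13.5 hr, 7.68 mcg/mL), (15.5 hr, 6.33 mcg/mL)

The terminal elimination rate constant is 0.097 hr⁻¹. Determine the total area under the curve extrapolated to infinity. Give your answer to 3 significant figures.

Trapezoidal AUC_0→15.5:
  [0→4]: (28.46+19.31)/2 × 4 = 95.54
  [4→5.5]: (19.31+16.70)/2 × 1.5 = 27.0075
  [5.5→7.5]: (16.70+13.75)/2 × 2 = 30.45
  [7.5→9.5]: (13.75+11.33)/2 × 2 = 25.08
  [9.5→13.5]: (11.33+7.68)/2 × 4 = 38.02
  [13.5→15.5]: (7.68+6.33)/2 × 2 = 14.01
  Sum = 230.1075 mcg/mL·hr
Extrapolated tail: C_last / k_e = 6.33 / 0.097 = 65.258
AUC_0→∞ = 230.1075 + 65.258 = 295.3655 mcg/mL·hr

AUC = 295 mcg/mL·hr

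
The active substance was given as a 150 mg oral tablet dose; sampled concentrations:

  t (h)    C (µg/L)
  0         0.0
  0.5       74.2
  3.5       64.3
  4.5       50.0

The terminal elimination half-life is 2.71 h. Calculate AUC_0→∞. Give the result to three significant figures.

Trapezoidal AUC_0→4.5:
  [0→0.5]: (0.0+74.2)/2 × 0.5 = 18.55
  [0.5→3.5]: (74.2+64.3)/2 × 3 = 207.75
  [3.5→4.5]: (64.3+50.0)/2 × 1 = 57.15
  Sum = 283.45 µg/L·h
k_e = ln2 / t½ = 0.693147 / 2.71 = 0.2558 h^-1
Extrapolated tail: C_last / k_e = 50.0 / 0.2558 = 195.465
AUC_0→∞ = 283.45 + 195.465 = 478.915 µg/L·h

AUC = 479 µg/L·h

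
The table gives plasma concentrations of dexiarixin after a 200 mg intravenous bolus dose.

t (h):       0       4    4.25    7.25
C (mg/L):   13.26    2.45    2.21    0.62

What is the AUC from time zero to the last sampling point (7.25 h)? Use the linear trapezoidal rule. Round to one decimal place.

AUC = 36.2 mg/L·h

Trapezoidal AUC_0→7.25:
  [0→4]: (13.26+2.45)/2 × 4 = 31.42
  [4→4.25]: (2.45+2.21)/2 × 0.25 = 0.5825
  [4.25→7.25]: (2.21+0.62)/2 × 3 = 4.245
  Sum = 36.2475 mg/L·h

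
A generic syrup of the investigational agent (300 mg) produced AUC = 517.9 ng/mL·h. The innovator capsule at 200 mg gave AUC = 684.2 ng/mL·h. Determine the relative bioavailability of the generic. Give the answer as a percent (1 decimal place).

F_rel = (AUC_test/D_test) / (AUC_ref/D_ref)
      = (517.9/300) / (684.2/200)
      = 1.72633 / 3.421 = 0.5046 = 50.46%

F_rel = 50.5%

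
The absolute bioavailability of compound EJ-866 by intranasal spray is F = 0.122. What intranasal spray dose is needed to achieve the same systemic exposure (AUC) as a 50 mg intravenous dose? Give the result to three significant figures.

D_intranasal = 410 mg

For equal systemic exposure: F × D_ev = D_iv
D_ev = D_iv / F = 50 / 0.122 = 409.836 mg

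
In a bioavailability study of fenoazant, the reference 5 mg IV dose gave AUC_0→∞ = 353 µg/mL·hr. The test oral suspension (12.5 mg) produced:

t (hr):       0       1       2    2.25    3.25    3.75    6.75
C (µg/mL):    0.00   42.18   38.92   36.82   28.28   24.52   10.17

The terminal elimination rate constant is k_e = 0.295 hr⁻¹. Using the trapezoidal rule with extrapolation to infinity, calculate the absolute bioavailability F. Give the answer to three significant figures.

F = 0.230

Trapezoidal AUC_0→6.75 (oral suspension):
  [0→1]: (0.00+42.18)/2 × 1 = 21.09
  [1→2]: (42.18+38.92)/2 × 1 = 40.55
  [2→2.25]: (38.92+36.82)/2 × 0.25 = 9.4675
  [2.25→3.25]: (36.82+28.28)/2 × 1 = 32.55
  [3.25→3.75]: (28.28+24.52)/2 × 0.5 = 13.2
  [3.75→6.75]: (24.52+10.17)/2 × 3 = 52.035
  Sum = 168.8925 µg/mL·hr
Tail: C_last/k_e = 10.17/0.295 = 34.475
AUC_0→∞ (oral suspension) = 168.8925 + 34.475 = 203.3675 µg/mL·hr
F = (AUC_ev/D_ev)/(AUC_iv/D_iv) = (203.3675/12.5)/(353/5) = 16.2694/70.6 = 0.2304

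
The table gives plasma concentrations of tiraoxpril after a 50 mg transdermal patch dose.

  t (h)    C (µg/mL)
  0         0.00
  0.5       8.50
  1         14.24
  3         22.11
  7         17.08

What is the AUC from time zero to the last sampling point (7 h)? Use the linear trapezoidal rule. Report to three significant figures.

Trapezoidal AUC_0→7:
  [0→0.5]: (0.00+8.50)/2 × 0.5 = 2.125
  [0.5→1]: (8.50+14.24)/2 × 0.5 = 5.685
  [1→3]: (14.24+22.11)/2 × 2 = 36.35
  [3→7]: (22.11+17.08)/2 × 4 = 78.38
  Sum = 122.54 µg/mL·h

AUC = 123 µg/mL·h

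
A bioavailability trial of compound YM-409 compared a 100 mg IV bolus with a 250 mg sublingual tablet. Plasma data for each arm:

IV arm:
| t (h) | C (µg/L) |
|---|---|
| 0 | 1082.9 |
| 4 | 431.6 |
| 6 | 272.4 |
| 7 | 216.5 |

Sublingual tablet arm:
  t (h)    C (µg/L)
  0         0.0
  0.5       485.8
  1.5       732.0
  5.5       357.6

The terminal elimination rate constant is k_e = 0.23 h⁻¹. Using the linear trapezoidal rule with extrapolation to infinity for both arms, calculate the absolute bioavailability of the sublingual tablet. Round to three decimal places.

F = 0.363

Trapezoidal AUC_0→7 (IV):
  [0→4]: (1082.9+431.6)/2 × 4 = 3029.0
  [4→6]: (431.6+272.4)/2 × 2 = 704.0
  [6→7]: (272.4+216.5)/2 × 1 = 244.45
  Sum = 3977.45 µg/L·h
IV tail: 216.5/0.23 = 941.304; AUC_iv,0→∞ = 3977.45 + 941.304 = 4918.754 µg/L·h
Trapezoidal AUC_0→5.5 (sublingual tablet):
  [0→0.5]: (0.0+485.8)/2 × 0.5 = 121.45
  [0.5→1.5]: (485.8+732.0)/2 × 1 = 608.9
  [1.5→5.5]: (732.0+357.6)/2 × 4 = 2179.2
  Sum = 2909.55 µg/L·h
sublingual tablet tail: 357.6/0.23 = 1554.783; AUC_ev,0→∞ = 2909.55 + 1554.783 = 4464.333 µg/L·h
F = (AUC_ev/D_ev)/(AUC_iv/D_iv) = (4464.333/250)/(4918.754/100) = 17.857332/49.18754 = 0.3630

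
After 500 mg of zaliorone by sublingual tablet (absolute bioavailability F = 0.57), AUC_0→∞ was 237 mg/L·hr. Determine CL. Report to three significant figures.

CL = F × Dose / AUC_0→∞
   = 0.57 × 500 / 237 = 1.20253 L/hr

CL = 1.20 L/hr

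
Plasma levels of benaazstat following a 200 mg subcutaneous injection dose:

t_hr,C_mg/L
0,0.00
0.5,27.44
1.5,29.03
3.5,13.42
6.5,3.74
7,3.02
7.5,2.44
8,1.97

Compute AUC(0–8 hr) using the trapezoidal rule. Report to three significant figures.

AUC = 107 mg/L·hr

Trapezoidal AUC_0→8:
  [0→0.5]: (0.00+27.44)/2 × 0.5 = 6.86
  [0.5→1.5]: (27.44+29.03)/2 × 1 = 28.235
  [1.5→3.5]: (29.03+13.42)/2 × 2 = 42.45
  [3.5→6.5]: (13.42+3.74)/2 × 3 = 25.74
  [6.5→7]: (3.74+3.02)/2 × 0.5 = 1.69
  [7→7.5]: (3.02+2.44)/2 × 0.5 = 1.365
  [7.5→8]: (2.44+1.97)/2 × 0.5 = 1.1025
  Sum = 107.4425 mg/L·hr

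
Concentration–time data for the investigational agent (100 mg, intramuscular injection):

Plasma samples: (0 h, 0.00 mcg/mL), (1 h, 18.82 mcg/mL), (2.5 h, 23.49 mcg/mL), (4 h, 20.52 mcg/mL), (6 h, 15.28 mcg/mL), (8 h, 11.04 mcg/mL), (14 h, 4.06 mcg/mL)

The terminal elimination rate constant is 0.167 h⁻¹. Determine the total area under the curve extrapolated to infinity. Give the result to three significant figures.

Trapezoidal AUC_0→14:
  [0→1]: (0.00+18.82)/2 × 1 = 9.41
  [1→2.5]: (18.82+23.49)/2 × 1.5 = 31.7325
  [2.5→4]: (23.49+20.52)/2 × 1.5 = 33.0075
  [4→6]: (20.52+15.28)/2 × 2 = 35.8
  [6→8]: (15.28+11.04)/2 × 2 = 26.32
  [8→14]: (11.04+4.06)/2 × 6 = 45.3
  Sum = 181.57 mcg/mL·h
Extrapolated tail: C_last / k_e = 4.06 / 0.167 = 24.311
AUC_0→∞ = 181.57 + 24.311 = 205.881 mcg/mL·h

AUC = 206 mcg/mL·h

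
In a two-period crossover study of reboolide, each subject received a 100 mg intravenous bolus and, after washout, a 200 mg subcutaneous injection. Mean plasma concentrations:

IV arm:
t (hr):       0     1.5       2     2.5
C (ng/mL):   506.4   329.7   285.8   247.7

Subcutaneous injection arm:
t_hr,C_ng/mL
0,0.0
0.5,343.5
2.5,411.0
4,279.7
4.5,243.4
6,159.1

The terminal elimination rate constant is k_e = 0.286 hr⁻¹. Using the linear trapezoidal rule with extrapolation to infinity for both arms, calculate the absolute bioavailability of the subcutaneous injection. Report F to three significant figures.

Trapezoidal AUC_0→2.5 (IV):
  [0→1.5]: (506.4+329.7)/2 × 1.5 = 627.075
  [1.5→2]: (329.7+285.8)/2 × 0.5 = 153.875
  [2→2.5]: (285.8+247.7)/2 × 0.5 = 133.375
  Sum = 914.325 ng/mL·hr
IV tail: 247.7/0.286 = 866.084; AUC_iv,0→∞ = 914.325 + 866.084 = 1780.409 ng/mL·hr
Trapezoidal AUC_0→6 (subcutaneous injection):
  [0→0.5]: (0.0+343.5)/2 × 0.5 = 85.875
  [0.5→2.5]: (343.5+411.0)/2 × 2 = 754.5
  [2.5→4]: (411.0+279.7)/2 × 1.5 = 518.025
  [4→4.5]: (279.7+243.4)/2 × 0.5 = 130.775
  [4.5→6]: (243.4+159.1)/2 × 1.5 = 301.875
  Sum = 1791.05 ng/mL·hr
subcutaneous injection tail: 159.1/0.286 = 556.294; AUC_ev,0→∞ = 1791.05 + 556.294 = 2347.344 ng/mL·hr
F = (AUC_ev/D_ev)/(AUC_iv/D_iv) = (2347.344/200)/(1780.409/100) = 11.73672/17.80409 = 0.6592

F = 0.659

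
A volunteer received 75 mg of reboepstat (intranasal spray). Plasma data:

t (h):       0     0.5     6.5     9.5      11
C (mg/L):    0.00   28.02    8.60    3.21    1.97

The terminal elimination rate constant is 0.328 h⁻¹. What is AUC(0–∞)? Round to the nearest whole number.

AUC = 144 mg/L·h

Trapezoidal AUC_0→11:
  [0→0.5]: (0.00+28.02)/2 × 0.5 = 7.005
  [0.5→6.5]: (28.02+8.60)/2 × 6 = 109.86
  [6.5→9.5]: (8.60+3.21)/2 × 3 = 17.715
  [9.5→11]: (3.21+1.97)/2 × 1.5 = 3.885
  Sum = 138.465 mg/L·h
Extrapolated tail: C_last / k_e = 1.97 / 0.328 = 6.006
AUC_0→∞ = 138.465 + 6.006 = 144.471 mg/L·h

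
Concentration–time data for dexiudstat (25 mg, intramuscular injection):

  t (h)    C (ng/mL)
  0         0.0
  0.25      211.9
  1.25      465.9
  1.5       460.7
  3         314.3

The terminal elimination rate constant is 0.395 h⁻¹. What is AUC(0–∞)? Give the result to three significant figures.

AUC = 1860 ng/mL·h

Trapezoidal AUC_0→3:
  [0→0.25]: (0.0+211.9)/2 × 0.25 = 26.4875
  [0.25→1.25]: (211.9+465.9)/2 × 1 = 338.9
  [1.25→1.5]: (465.9+460.7)/2 × 0.25 = 115.825
  [1.5→3]: (460.7+314.3)/2 × 1.5 = 581.25
  Sum = 1062.4625 ng/mL·h
Extrapolated tail: C_last / k_e = 314.3 / 0.395 = 795.696
AUC_0→∞ = 1062.4625 + 795.696 = 1858.1585 ng/mL·h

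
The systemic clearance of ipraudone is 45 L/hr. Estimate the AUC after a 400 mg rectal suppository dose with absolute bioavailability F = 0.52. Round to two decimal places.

AUC = 4.62 mg/L·hr

AUC_0→∞ = F × Dose / CL
        = 0.52 × 400 / 45 = 4.62222 mg/L·hr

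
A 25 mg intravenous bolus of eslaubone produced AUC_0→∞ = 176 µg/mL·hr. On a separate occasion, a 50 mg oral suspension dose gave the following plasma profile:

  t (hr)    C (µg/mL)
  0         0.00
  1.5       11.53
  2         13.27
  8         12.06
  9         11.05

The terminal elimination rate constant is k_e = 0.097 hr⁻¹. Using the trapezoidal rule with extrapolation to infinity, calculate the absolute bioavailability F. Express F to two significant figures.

F = 0.61

Trapezoidal AUC_0→9 (oral suspension):
  [0→1.5]: (0.00+11.53)/2 × 1.5 = 8.6475
  [1.5→2]: (11.53+13.27)/2 × 0.5 = 6.2
  [2→8]: (13.27+12.06)/2 × 6 = 75.99
  [8→9]: (12.06+11.05)/2 × 1 = 11.555
  Sum = 102.3925 µg/mL·hr
Tail: C_last/k_e = 11.05/0.097 = 113.918
AUC_0→∞ (oral suspension) = 102.3925 + 113.918 = 216.3105 µg/mL·hr
F = (AUC_ev/D_ev)/(AUC_iv/D_iv) = (216.3105/50)/(176/25) = 4.32621/7.04 = 0.6145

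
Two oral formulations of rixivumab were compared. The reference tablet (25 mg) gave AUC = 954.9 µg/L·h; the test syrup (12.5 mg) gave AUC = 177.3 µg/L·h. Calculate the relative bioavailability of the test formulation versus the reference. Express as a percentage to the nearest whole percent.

F_rel = 37%

F_rel = (AUC_test/D_test) / (AUC_ref/D_ref)
      = (177.3/12.5) / (954.9/25)
      = 14.184 / 38.196 = 0.3713 = 37.13%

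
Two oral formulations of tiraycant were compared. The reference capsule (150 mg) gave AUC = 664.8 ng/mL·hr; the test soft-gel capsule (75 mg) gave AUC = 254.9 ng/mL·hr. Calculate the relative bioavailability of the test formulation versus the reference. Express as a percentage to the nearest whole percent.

F_rel = 77%

F_rel = (AUC_test/D_test) / (AUC_ref/D_ref)
      = (254.9/75) / (664.8/150)
      = 3.39867 / 4.432 = 0.7668 = 76.68%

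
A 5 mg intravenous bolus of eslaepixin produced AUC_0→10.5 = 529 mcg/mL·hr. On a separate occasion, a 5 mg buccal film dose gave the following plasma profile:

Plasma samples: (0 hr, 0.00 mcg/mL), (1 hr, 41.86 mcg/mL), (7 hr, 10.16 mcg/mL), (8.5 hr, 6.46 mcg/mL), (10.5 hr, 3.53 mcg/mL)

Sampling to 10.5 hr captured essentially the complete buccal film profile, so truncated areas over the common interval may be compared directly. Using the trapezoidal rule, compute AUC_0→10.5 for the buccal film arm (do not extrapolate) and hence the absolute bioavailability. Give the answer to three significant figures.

F = 0.377

Trapezoidal AUC_0→10.5 (buccal film):
  [0→1]: (0.00+41.86)/2 × 1 = 20.93
  [1→7]: (41.86+10.16)/2 × 6 = 156.06
  [7→8.5]: (10.16+6.46)/2 × 1.5 = 12.465
  [8.5→10.5]: (6.46+3.53)/2 × 2 = 9.99
  Sum = 199.445 mcg/mL·hr
F = (AUC_ev/D_ev)/(AUC_iv/D_iv) = (199.445/5)/(529/5) = 39.889/105.8 = 0.3770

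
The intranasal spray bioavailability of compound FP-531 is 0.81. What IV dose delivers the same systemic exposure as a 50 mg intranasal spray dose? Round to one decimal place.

D_iv = 40.5 mg

Systemic exposure from an extravascular dose = F × D_ev, so the equivalent IV dose is F × D_ev.
D_iv = F × D_ev = 0.81 × 50 = 40.5 mg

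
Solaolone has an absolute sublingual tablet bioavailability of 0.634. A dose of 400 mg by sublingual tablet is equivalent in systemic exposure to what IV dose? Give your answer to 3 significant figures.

D_iv = 254 mg

Systemic exposure from an extravascular dose = F × D_ev, so the equivalent IV dose is F × D_ev.
D_iv = F × D_ev = 0.634 × 400 = 253.6 mg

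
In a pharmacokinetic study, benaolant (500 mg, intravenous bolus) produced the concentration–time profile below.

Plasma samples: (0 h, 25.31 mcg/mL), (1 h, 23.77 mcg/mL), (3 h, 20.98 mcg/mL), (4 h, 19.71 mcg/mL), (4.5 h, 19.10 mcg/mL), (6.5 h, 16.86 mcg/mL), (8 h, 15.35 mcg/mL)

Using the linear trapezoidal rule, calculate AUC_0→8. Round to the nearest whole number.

AUC = 159 mcg/mL·h

Trapezoidal AUC_0→8:
  [0→1]: (25.31+23.77)/2 × 1 = 24.54
  [1→3]: (23.77+20.98)/2 × 2 = 44.75
  [3→4]: (20.98+19.71)/2 × 1 = 20.345
  [4→4.5]: (19.71+19.10)/2 × 0.5 = 9.7025
  [4.5→6.5]: (19.10+16.86)/2 × 2 = 35.96
  [6.5→8]: (16.86+15.35)/2 × 1.5 = 24.1575
  Sum = 159.455 mcg/mL·h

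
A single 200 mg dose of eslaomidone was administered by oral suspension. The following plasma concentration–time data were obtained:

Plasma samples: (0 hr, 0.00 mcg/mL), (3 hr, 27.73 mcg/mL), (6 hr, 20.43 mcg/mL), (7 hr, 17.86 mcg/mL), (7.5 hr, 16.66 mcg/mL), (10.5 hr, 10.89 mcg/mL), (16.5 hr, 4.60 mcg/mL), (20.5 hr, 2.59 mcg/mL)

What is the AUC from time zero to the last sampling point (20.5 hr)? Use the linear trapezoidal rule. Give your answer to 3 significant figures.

AUC = 244 mcg/mL·hr

Trapezoidal AUC_0→20.5:
  [0→3]: (0.00+27.73)/2 × 3 = 41.595
  [3→6]: (27.73+20.43)/2 × 3 = 72.24
  [6→7]: (20.43+17.86)/2 × 1 = 19.145
  [7→7.5]: (17.86+16.66)/2 × 0.5 = 8.63
  [7.5→10.5]: (16.66+10.89)/2 × 3 = 41.325
  [10.5→16.5]: (10.89+4.60)/2 × 6 = 46.47
  [16.5→20.5]: (4.60+2.59)/2 × 4 = 14.38
  Sum = 243.785 mcg/mL·hr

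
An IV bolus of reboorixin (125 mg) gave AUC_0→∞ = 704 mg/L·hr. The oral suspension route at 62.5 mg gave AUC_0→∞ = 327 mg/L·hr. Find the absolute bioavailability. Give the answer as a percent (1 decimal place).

F = (AUC_ev / D_ev) / (AUC_iv / D_iv)
  = (327/62.5) / (704/125)
  = 5.232 / 5.632 = 0.9290
  = 92.90%

F = 92.9%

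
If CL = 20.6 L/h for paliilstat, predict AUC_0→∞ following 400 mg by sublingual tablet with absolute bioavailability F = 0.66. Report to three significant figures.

AUC_0→∞ = F × Dose / CL
        = 0.66 × 400 / 20.6 = 12.8155 mg/L·h

AUC = 12.8 mg/L·h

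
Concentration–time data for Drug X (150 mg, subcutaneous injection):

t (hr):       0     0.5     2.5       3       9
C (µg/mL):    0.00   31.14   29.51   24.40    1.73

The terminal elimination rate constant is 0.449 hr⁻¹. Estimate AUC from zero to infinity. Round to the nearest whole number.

Trapezoidal AUC_0→9:
  [0→0.5]: (0.00+31.14)/2 × 0.5 = 7.785
  [0.5→2.5]: (31.14+29.51)/2 × 2 = 60.65
  [2.5→3]: (29.51+24.40)/2 × 0.5 = 13.4775
  [3→9]: (24.40+1.73)/2 × 6 = 78.39
  Sum = 160.3025 µg/mL·hr
Extrapolated tail: C_last / k_e = 1.73 / 0.449 = 3.853
AUC_0→∞ = 160.3025 + 3.853 = 164.1555 µg/mL·hr

AUC = 164 µg/mL·hr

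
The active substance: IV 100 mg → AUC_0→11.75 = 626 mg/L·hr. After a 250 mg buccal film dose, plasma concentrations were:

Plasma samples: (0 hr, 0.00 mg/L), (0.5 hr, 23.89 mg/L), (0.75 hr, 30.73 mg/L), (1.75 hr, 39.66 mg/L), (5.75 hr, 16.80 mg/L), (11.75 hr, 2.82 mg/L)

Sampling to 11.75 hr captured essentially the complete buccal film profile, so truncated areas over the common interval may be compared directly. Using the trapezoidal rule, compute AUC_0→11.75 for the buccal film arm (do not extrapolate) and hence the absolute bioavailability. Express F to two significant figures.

F = 0.14

Trapezoidal AUC_0→11.75 (buccal film):
  [0→0.5]: (0.00+23.89)/2 × 0.5 = 5.9725
  [0.5→0.75]: (23.89+30.73)/2 × 0.25 = 6.8275
  [0.75→1.75]: (30.73+39.66)/2 × 1 = 35.195
  [1.75→5.75]: (39.66+16.80)/2 × 4 = 112.92
  [5.75→11.75]: (16.80+2.82)/2 × 6 = 58.86
  Sum = 219.775 mg/L·hr
F = (AUC_ev/D_ev)/(AUC_iv/D_iv) = (219.775/250)/(626/100) = 0.8791/6.26 = 0.1404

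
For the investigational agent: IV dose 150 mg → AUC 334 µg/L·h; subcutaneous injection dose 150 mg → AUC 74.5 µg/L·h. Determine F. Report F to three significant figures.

F = (AUC_ev / D_ev) / (AUC_iv / D_iv)
  = (74.5/150) / (334/150)
  = 0.496667 / 2.22667 = 0.2231

F = 0.223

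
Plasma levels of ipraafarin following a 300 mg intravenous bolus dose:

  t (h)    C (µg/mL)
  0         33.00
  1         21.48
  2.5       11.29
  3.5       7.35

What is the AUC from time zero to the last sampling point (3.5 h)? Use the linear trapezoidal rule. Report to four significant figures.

Trapezoidal AUC_0→3.5:
  [0→1]: (33.00+21.48)/2 × 1 = 27.24
  [1→2.5]: (21.48+11.29)/2 × 1.5 = 24.5775
  [2.5→3.5]: (11.29+7.35)/2 × 1 = 9.32
  Sum = 61.1375 µg/mL·h

AUC = 61.14 µg/mL·h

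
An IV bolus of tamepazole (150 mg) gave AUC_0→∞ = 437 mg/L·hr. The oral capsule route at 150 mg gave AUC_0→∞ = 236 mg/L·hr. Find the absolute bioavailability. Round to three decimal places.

F = 0.540

F = (AUC_ev / D_ev) / (AUC_iv / D_iv)
  = (236/150) / (437/150)
  = 1.57333 / 2.91333 = 0.5400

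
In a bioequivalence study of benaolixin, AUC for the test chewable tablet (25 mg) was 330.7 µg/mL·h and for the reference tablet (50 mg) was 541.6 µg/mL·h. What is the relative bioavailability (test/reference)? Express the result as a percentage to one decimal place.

F_rel = (AUC_test/D_test) / (AUC_ref/D_ref)
      = (330.7/25) / (541.6/50)
      = 13.228 / 10.832 = 1.2212 = 122.12%

F_rel = 122.1%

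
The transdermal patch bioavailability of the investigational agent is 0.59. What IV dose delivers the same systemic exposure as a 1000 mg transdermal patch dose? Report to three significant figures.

D_iv = 590 mg

Systemic exposure from an extravascular dose = F × D_ev, so the equivalent IV dose is F × D_ev.
D_iv = F × D_ev = 0.59 × 1000 = 590 mg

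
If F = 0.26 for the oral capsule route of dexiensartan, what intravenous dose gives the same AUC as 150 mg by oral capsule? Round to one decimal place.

D_iv = 39.0 mg

Systemic exposure from an extravascular dose = F × D_ev, so the equivalent IV dose is F × D_ev.
D_iv = F × D_ev = 0.26 × 150 = 39 mg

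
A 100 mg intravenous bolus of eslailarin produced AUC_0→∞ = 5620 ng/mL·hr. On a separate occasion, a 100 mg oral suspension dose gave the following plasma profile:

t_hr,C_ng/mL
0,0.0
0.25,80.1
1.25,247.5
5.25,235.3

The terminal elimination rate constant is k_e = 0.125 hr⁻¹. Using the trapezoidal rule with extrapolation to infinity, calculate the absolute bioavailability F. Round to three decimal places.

F = 0.538

Trapezoidal AUC_0→5.25 (oral suspension):
  [0→0.25]: (0.0+80.1)/2 × 0.25 = 10.0125
  [0.25→1.25]: (80.1+247.5)/2 × 1 = 163.8
  [1.25→5.25]: (247.5+235.3)/2 × 4 = 965.6
  Sum = 1139.4125 ng/mL·hr
Tail: C_last/k_e = 235.3/0.125 = 1882.400
AUC_0→∞ (oral suspension) = 1139.4125 + 1882.400 = 3021.8125 ng/mL·hr
F = (AUC_ev/D_ev)/(AUC_iv/D_iv) = (3021.8125/100)/(5620/100) = 30.218125/56.2 = 0.5377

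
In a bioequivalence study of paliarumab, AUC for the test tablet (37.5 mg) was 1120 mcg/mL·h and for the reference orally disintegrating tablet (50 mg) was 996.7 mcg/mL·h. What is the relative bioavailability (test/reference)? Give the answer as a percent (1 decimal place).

F_rel = (AUC_test/D_test) / (AUC_ref/D_ref)
      = (1120/37.5) / (996.7/50)
      = 29.8667 / 19.934 = 1.4983 = 149.83%

F_rel = 149.8%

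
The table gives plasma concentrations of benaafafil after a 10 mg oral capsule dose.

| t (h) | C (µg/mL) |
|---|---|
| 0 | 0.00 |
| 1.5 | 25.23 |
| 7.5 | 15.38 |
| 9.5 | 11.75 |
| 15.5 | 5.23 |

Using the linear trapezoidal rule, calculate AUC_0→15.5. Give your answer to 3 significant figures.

Trapezoidal AUC_0→15.5:
  [0→1.5]: (0.00+25.23)/2 × 1.5 = 18.9225
  [1.5→7.5]: (25.23+15.38)/2 × 6 = 121.83
  [7.5→9.5]: (15.38+11.75)/2 × 2 = 27.13
  [9.5→15.5]: (11.75+5.23)/2 × 6 = 50.94
  Sum = 218.8225 µg/mL·h

AUC = 219 µg/mL·h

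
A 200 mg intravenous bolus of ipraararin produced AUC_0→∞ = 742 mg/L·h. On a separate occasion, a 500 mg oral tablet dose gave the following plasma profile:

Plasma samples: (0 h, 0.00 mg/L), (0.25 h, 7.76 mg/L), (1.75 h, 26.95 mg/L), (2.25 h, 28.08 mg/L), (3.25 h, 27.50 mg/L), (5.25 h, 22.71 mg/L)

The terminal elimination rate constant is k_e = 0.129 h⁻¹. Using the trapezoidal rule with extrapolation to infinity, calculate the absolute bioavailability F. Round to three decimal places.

F = 0.159

Trapezoidal AUC_0→5.25 (oral tablet):
  [0→0.25]: (0.00+7.76)/2 × 0.25 = 0.97
  [0.25→1.75]: (7.76+26.95)/2 × 1.5 = 26.0325
  [1.75→2.25]: (26.95+28.08)/2 × 0.5 = 13.7575
  [2.25→3.25]: (28.08+27.50)/2 × 1 = 27.79
  [3.25→5.25]: (27.50+22.71)/2 × 2 = 50.21
  Sum = 118.76 mg/L·h
Tail: C_last/k_e = 22.71/0.129 = 176.047
AUC_0→∞ (oral tablet) = 118.76 + 176.047 = 294.807 mg/L·h
F = (AUC_ev/D_ev)/(AUC_iv/D_iv) = (294.807/500)/(742/200) = 0.589614/3.71 = 0.1589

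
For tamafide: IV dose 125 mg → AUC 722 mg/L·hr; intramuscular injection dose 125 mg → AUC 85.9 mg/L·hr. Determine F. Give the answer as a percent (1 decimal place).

F = (AUC_ev / D_ev) / (AUC_iv / D_iv)
  = (85.9/125) / (722/125)
  = 0.6872 / 5.776 = 0.1190
  = 11.90%

F = 11.9%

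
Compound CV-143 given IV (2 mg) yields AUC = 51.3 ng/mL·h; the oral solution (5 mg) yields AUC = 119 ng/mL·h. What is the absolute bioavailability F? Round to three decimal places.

F = 0.928

F = (AUC_ev / D_ev) / (AUC_iv / D_iv)
  = (119/5) / (51.3/2)
  = 23.8 / 25.65 = 0.9279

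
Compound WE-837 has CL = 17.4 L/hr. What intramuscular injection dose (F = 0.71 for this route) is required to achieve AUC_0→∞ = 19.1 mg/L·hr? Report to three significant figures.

Dose = 468 mg

Dose = CL × AUC_0→∞ / F
     = 17.4 × 19.1 / 0.71 = 468.085 mg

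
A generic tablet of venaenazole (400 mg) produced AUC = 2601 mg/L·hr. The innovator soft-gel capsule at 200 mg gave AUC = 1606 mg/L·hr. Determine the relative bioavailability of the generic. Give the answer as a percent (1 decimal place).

F_rel = (AUC_test/D_test) / (AUC_ref/D_ref)
      = (2601/400) / (1606/200)
      = 6.5025 / 8.03 = 0.8098 = 80.98%

F_rel = 81.0%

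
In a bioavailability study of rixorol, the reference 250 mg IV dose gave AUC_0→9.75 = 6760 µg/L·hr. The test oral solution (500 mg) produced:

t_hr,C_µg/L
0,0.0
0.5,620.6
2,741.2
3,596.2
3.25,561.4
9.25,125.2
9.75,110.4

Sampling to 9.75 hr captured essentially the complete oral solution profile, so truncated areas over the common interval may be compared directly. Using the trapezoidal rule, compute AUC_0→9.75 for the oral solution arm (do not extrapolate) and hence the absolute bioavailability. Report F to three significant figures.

F = 0.304

Trapezoidal AUC_0→9.75 (oral solution):
  [0→0.5]: (0.0+620.6)/2 × 0.5 = 155.15
  [0.5→2]: (620.6+741.2)/2 × 1.5 = 1021.35
  [2→3]: (741.2+596.2)/2 × 1 = 668.7
  [3→3.25]: (596.2+561.4)/2 × 0.25 = 144.7
  [3.25→9.25]: (561.4+125.2)/2 × 6 = 2059.8
  [9.25→9.75]: (125.2+110.4)/2 × 0.5 = 58.9
  Sum = 4108.6 µg/L·hr
F = (AUC_ev/D_ev)/(AUC_iv/D_iv) = (4108.6/500)/(6760/250) = 8.2172/27.04 = 0.3039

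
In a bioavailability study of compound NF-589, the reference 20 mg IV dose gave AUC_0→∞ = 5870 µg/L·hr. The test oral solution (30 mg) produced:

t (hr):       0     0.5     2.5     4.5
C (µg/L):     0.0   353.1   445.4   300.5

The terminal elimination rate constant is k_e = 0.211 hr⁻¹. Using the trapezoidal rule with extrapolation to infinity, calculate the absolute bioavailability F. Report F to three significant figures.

F = 0.347

Trapezoidal AUC_0→4.5 (oral solution):
  [0→0.5]: (0.0+353.1)/2 × 0.5 = 88.275
  [0.5→2.5]: (353.1+445.4)/2 × 2 = 798.5
  [2.5→4.5]: (445.4+300.5)/2 × 2 = 745.9
  Sum = 1632.675 µg/L·hr
Tail: C_last/k_e = 300.5/0.211 = 1424.171
AUC_0→∞ (oral solution) = 1632.675 + 1424.171 = 3056.846 µg/L·hr
F = (AUC_ev/D_ev)/(AUC_iv/D_iv) = (3056.846/30)/(5870/20) = 101.895/293.5 = 0.3472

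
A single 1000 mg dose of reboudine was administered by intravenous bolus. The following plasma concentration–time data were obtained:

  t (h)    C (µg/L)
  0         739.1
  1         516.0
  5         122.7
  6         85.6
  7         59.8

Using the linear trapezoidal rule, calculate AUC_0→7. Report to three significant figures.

AUC = 2080 µg/L·h

Trapezoidal AUC_0→7:
  [0→1]: (739.1+516.0)/2 × 1 = 627.55
  [1→5]: (516.0+122.7)/2 × 4 = 1277.4
  [5→6]: (122.7+85.6)/2 × 1 = 104.15
  [6→7]: (85.6+59.8)/2 × 1 = 72.7
  Sum = 2081.8 µg/L·h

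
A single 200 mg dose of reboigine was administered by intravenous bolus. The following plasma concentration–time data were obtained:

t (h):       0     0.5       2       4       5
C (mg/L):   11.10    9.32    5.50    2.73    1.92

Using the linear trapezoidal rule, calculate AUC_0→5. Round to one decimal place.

Trapezoidal AUC_0→5:
  [0→0.5]: (11.10+9.32)/2 × 0.5 = 5.105
  [0.5→2]: (9.32+5.50)/2 × 1.5 = 11.115
  [2→4]: (5.50+2.73)/2 × 2 = 8.23
  [4→5]: (2.73+1.92)/2 × 1 = 2.325
  Sum = 26.775 mg/L·h

AUC = 26.8 mg/L·h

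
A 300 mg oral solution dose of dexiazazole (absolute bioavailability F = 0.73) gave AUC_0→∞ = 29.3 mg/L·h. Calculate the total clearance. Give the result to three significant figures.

CL = 7.47 L/h

CL = F × Dose / AUC_0→∞
   = 0.73 × 300 / 29.3 = 7.4744 L/h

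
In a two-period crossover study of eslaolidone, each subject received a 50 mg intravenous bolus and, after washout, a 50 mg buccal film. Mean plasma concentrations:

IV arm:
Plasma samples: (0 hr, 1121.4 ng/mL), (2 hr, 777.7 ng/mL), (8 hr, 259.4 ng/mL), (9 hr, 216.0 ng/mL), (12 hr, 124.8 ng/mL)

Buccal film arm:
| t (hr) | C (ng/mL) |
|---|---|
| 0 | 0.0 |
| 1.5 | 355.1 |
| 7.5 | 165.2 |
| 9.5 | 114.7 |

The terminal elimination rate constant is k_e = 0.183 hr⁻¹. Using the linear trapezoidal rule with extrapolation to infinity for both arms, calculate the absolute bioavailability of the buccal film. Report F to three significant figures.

F = 0.424

Trapezoidal AUC_0→12 (IV):
  [0→2]: (1121.4+777.7)/2 × 2 = 1899.1
  [2→8]: (777.7+259.4)/2 × 6 = 3111.3
  [8→9]: (259.4+216.0)/2 × 1 = 237.7
  [9→12]: (216.0+124.8)/2 × 3 = 511.2
  Sum = 5759.3 ng/mL·hr
IV tail: 124.8/0.183 = 681.967; AUC_iv,0→∞ = 5759.3 + 681.967 = 6441.267 ng/mL·hr
Trapezoidal AUC_0→9.5 (buccal film):
  [0→1.5]: (0.0+355.1)/2 × 1.5 = 266.325
  [1.5→7.5]: (355.1+165.2)/2 × 6 = 1560.9
  [7.5→9.5]: (165.2+114.7)/2 × 2 = 279.9
  Sum = 2107.125 ng/mL·hr
buccal film tail: 114.7/0.183 = 626.776; AUC_ev,0→∞ = 2107.125 + 626.776 = 2733.901 ng/mL·hr
F = (AUC_ev/D_ev)/(AUC_iv/D_iv) = (2733.901/50)/(6441.267/50) = 54.67802/128.82534 = 0.4244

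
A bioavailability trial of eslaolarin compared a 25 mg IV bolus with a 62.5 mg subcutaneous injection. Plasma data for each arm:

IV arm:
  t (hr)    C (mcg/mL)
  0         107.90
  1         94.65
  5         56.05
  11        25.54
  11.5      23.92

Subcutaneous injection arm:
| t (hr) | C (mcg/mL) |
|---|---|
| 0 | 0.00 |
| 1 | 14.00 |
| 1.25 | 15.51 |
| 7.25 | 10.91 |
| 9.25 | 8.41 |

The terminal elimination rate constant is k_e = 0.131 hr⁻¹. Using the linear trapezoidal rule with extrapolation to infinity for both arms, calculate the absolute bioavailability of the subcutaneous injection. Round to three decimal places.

F = 0.082

Trapezoidal AUC_0→11.5 (IV):
  [0→1]: (107.90+94.65)/2 × 1 = 101.275
  [1→5]: (94.65+56.05)/2 × 4 = 301.4
  [5→11]: (56.05+25.54)/2 × 6 = 244.77
  [11→11.5]: (25.54+23.92)/2 × 0.5 = 12.365
  Sum = 659.81 mcg/mL·hr
IV tail: 23.92/0.131 = 182.595; AUC_iv,0→∞ = 659.81 + 182.595 = 842.405 mcg/mL·hr
Trapezoidal AUC_0→9.25 (subcutaneous injection):
  [0→1]: (0.00+14.00)/2 × 1 = 7.0
  [1→1.25]: (14.00+15.51)/2 × 0.25 = 3.68875
  [1.25→7.25]: (15.51+10.91)/2 × 6 = 79.26
  [7.25→9.25]: (10.91+8.41)/2 × 2 = 19.32
  Sum = 109.26875 mcg/mL·hr
subcutaneous injection tail: 8.41/0.131 = 64.198; AUC_ev,0→∞ = 109.26875 + 64.198 = 173.46675 mcg/mL·hr
F = (AUC_ev/D_ev)/(AUC_iv/D_iv) = (173.46675/62.5)/(842.405/25) = 2.775468/33.6962 = 0.0824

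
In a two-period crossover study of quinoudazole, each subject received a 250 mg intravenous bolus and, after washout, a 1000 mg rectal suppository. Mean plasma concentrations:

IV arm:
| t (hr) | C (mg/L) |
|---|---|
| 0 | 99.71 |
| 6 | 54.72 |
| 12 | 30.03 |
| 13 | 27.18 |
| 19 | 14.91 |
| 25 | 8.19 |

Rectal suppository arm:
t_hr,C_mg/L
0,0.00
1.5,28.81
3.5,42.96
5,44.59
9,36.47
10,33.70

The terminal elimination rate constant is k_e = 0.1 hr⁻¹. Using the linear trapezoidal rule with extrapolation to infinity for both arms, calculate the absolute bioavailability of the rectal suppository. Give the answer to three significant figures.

Trapezoidal AUC_0→25 (IV):
  [0→6]: (99.71+54.72)/2 × 6 = 463.29
  [6→12]: (54.72+30.03)/2 × 6 = 254.25
  [12→13]: (30.03+27.18)/2 × 1 = 28.605
  [13→19]: (27.18+14.91)/2 × 6 = 126.27
  [19→25]: (14.91+8.19)/2 × 6 = 69.3
  Sum = 941.715 mg/L·hr
IV tail: 8.19/0.1 = 81.900; AUC_iv,0→∞ = 941.715 + 81.900 = 1023.615 mg/L·hr
Trapezoidal AUC_0→10 (rectal suppository):
  [0→1.5]: (0.00+28.81)/2 × 1.5 = 21.6075
  [1.5→3.5]: (28.81+42.96)/2 × 2 = 71.77
  [3.5→5]: (42.96+44.59)/2 × 1.5 = 65.6625
  [5→9]: (44.59+36.47)/2 × 4 = 162.12
  [9→10]: (36.47+33.70)/2 × 1 = 35.085
  Sum = 356.245 mg/L·hr
rectal suppository tail: 33.70/0.1 = 337.000; AUC_ev,0→∞ = 356.245 + 337.000 = 693.245 mg/L·hr
F = (AUC_ev/D_ev)/(AUC_iv/D_iv) = (693.245/1000)/(1023.615/250) = 0.693245/4.09446 = 0.1693

F = 0.169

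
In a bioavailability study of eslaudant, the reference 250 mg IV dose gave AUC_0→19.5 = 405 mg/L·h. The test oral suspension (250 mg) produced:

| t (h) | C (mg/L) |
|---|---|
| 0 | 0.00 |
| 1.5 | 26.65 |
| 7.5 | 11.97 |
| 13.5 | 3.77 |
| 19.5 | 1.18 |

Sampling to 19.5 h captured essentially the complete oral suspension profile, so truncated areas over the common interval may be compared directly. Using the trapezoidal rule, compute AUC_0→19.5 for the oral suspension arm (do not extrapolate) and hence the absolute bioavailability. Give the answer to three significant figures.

Trapezoidal AUC_0→19.5 (oral suspension):
  [0→1.5]: (0.00+26.65)/2 × 1.5 = 19.9875
  [1.5→7.5]: (26.65+11.97)/2 × 6 = 115.86
  [7.5→13.5]: (11.97+3.77)/2 × 6 = 47.22
  [13.5→19.5]: (3.77+1.18)/2 × 6 = 14.85
  Sum = 197.9175 mg/L·h
F = (AUC_ev/D_ev)/(AUC_iv/D_iv) = (197.9175/250)/(405/250) = 0.79167/1.62 = 0.4887

F = 0.489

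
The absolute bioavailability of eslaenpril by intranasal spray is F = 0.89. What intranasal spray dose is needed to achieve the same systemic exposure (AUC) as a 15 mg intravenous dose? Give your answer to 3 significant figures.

D_intranasal = 16.9 mg

For equal systemic exposure: F × D_ev = D_iv
D_ev = D_iv / F = 15 / 0.89 = 16.8539 mg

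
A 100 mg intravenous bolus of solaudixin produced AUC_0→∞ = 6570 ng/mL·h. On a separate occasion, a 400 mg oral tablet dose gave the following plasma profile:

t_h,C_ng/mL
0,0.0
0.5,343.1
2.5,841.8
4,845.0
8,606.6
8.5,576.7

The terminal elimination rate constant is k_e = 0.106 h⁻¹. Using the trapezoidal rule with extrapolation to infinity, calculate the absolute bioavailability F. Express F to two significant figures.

Trapezoidal AUC_0→8.5 (oral tablet):
  [0→0.5]: (0.0+343.1)/2 × 0.5 = 85.775
  [0.5→2.5]: (343.1+841.8)/2 × 2 = 1184.9
  [2.5→4]: (841.8+845.0)/2 × 1.5 = 1265.1
  [4→8]: (845.0+606.6)/2 × 4 = 2903.2
  [8→8.5]: (606.6+576.7)/2 × 0.5 = 295.825
  Sum = 5734.8 ng/mL·h
Tail: C_last/k_e = 576.7/0.106 = 5440.566
AUC_0→∞ (oral tablet) = 5734.8 + 5440.566 = 11175.366 ng/mL·h
F = (AUC_ev/D_ev)/(AUC_iv/D_iv) = (11175.366/400)/(6570/100) = 27.938415/65.7 = 0.4252

F = 0.43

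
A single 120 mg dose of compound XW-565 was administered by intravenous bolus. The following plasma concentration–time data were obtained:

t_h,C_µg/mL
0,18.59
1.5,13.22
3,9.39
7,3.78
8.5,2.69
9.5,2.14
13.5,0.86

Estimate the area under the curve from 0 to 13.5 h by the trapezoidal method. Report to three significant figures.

Trapezoidal AUC_0→13.5:
  [0→1.5]: (18.59+13.22)/2 × 1.5 = 23.8575
  [1.5→3]: (13.22+9.39)/2 × 1.5 = 16.9575
  [3→7]: (9.39+3.78)/2 × 4 = 26.34
  [7→8.5]: (3.78+2.69)/2 × 1.5 = 4.8525
  [8.5→9.5]: (2.69+2.14)/2 × 1 = 2.415
  [9.5→13.5]: (2.14+0.86)/2 × 4 = 6.0
  Sum = 80.4225 µg/mL·h

AUC = 80.4 µg/mL·h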